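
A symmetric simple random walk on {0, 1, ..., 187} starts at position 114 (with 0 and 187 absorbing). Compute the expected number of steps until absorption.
E[τ | X_0 = 114] = 8322

Let v_k = E[τ | X_0 = k]. Boundary: v_0 = v_187 = 0. Recurrence: v_k = 1 + (v_{k-1} + v_{k+1})/2 for 1 ≤ k ≤ 186. The particular solution to v_k − (v_{k-1} + v_{k+1})/2 = 1 is v_k = −k^2. Adding homogeneous solution A + B k and matching boundaries gives v_k = k (187 − k). Substituting k = 114: v_114 = 114 · 73 = 8322.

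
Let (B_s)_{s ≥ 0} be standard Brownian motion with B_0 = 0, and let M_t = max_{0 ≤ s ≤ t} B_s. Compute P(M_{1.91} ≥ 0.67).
P(M_{1.91} ≥ 0.67) = 2·P(B_{1.91} ≥ 0.67) = 2(1 − Φ(0.67/√1.91)) ≈ 0.6278

By the reflection principle for Brownian motion, P(M_t ≥ a) = 2 · P(B_t ≥ a) for a ≥ 0. Since B_t ~ N(0, t), P(B_t ≥ 0.67) = 1 − Φ(0.67/√t) = 1 − Φ(0.67/√1.91) = 1 − Φ(0.4848). So
  P(M_{1.91} ≥ 0.67) = 2(1 − Φ(0.4848)) ≈ 0.6278.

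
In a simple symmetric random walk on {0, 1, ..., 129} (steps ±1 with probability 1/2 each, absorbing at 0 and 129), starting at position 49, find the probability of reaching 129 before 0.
P(hit 129 before 0) = 49/129

Let u_k = P(hit 129 before 0 | start at k). Then u_0 = 0, u_129 = 1, and u_k = u_{k-1}/2 + u_{k+1}/2 for 1 ≤ k ≤ 128. This harmonic recurrence is solved by u_k = k/129, giving u_49 = 49/129.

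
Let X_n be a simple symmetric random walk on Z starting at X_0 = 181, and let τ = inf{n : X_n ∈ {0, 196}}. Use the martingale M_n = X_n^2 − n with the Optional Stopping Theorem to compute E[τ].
E[τ] = 2715

M_n = X_n^2 − n is a martingale (since E[X_{n+1}^2 | F_n] = X_n^2 + 1). By OST (τ has finite mean in a bounded region), E[M_τ] = E[M_0] = X_0^2 − 0 = 181^2 = 32761. Also E[M_τ] = E[X_τ^2] − E[τ]. The walk exits at 0 or 196, with P(hit 196 first) = 181/196, so E[X_τ^2] = 196^2 · 181/196 + 0 = 35476. Thus E[τ] = E[X_τ^2] − E[M_τ] = 35476 − 32761 = 2715 = 181(196 − 181) = 2715.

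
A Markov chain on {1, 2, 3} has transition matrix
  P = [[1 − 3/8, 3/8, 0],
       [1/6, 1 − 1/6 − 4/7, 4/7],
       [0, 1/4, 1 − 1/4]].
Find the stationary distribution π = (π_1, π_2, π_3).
π = (28/235, 63/235, 144/235)

This is a birth-death chain on three states, which satisfies detailed balance: π_1 · P_{12} = π_2 · P_{21} and π_2 · P_{23} = π_3 · P_{32}.
From π_1 · 3/8 = π_2 · 1/6: π_2/π_1 = (3/8)/(1/6) = 9/4.
From π_2 · 4/7 = π_3 · 1/4: π_3/π_2 = (4/7)/(1/4) = 16/7.
Take π_1 proportional to 1; then unnormalized π = (1, 9/4, 36/7). Normalize by dividing by the sum 235/28:
  π = (28/235, 63/235, 144/235).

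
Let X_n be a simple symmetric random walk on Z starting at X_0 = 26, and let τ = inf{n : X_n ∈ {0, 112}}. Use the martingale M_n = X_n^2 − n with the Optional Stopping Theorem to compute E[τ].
E[τ] = 2236

M_n = X_n^2 − n is a martingale (since E[X_{n+1}^2 | F_n] = X_n^2 + 1). By OST (τ has finite mean in a bounded region), E[M_τ] = E[M_0] = X_0^2 − 0 = 26^2 = 676. Also E[M_τ] = E[X_τ^2] − E[τ]. The walk exits at 0 or 112, with P(hit 112 first) = 26/112, so E[X_τ^2] = 112^2 · 26/112 + 0 = 2912. Thus E[τ] = E[X_τ^2] − E[M_τ] = 2912 − 676 = 2236 = 26(112 − 26) = 2236.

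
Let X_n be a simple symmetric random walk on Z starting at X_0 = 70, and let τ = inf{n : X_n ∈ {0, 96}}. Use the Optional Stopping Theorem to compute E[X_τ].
E[X_τ] = 70

X_n is a martingale and τ is a bounded-mean stopping time (indeed τ is finite a.s. with bounded expectation since the walk is in a bounded region). By the OST, E[X_τ] = E[X_0] = 70. Equivalently: E[X_τ] = 96 · P(hit 96 first) + 0 · P(hit 0 first) = 96 · (70/96) = 70.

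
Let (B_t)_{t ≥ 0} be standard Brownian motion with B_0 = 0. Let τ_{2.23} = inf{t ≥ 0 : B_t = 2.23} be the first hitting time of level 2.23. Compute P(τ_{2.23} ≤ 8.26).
P(τ_{2.23} ≤ 8.26) = 2(1 − Φ(2.23/√8.26)) = 2(1 − Φ(0.7759)) ≈ 0.4378

By the reflection principle for standard BM, P(τ_b ≤ t) = 2 · P(B_t ≥ b). Since B_t ~ N(0, t), P(B_t ≥ 2.23) = 1 − Φ(2.23/√t) = 1 − Φ(2.23/√8.26) = 1 − Φ(0.7759) ≈ 0.21890. Doubling: P(τ_{2.23} ≤ 8.26) ≈ 2 · 0.21890 = 0.43780 ≈ 0.4378.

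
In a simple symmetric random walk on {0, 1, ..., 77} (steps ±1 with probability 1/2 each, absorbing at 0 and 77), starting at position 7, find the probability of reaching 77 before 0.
P(hit 77 before 0) = 7/77 = 1/11

Let u_k = P(hit 77 before 0 | start at k). Then u_0 = 0, u_77 = 1, and u_k = u_{k-1}/2 + u_{k+1}/2 for 1 ≤ k ≤ 76. This harmonic recurrence is solved by u_k = k/77, giving u_7 = 7/77 = 1/11.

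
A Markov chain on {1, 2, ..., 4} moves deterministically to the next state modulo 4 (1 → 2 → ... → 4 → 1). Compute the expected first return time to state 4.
E[T_4 | X_0 = 4] = 4

The chain cycles deterministically, so starting at state 4 it returns in exactly 4 steps. Equivalently, the stationary distribution is uniform π_j = 1/4 for every state j, so by Kac's formula E[T_4] = 1/π_4 = 4.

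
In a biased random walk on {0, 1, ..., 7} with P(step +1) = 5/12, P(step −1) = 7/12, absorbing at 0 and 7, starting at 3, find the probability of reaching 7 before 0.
P(hit 7 before 0) = (1 − (7/5)^3) / (1 − (7/5)^7) = 68125/372709

Let u_k denote P(reach 7 before 0 | start at k). Boundary: u_0 = 0, u_7 = 1. Recurrence: u_k = 5/12·u_{k+1} + 7/12·u_{k-1} for 1 ≤ k ≤ 6. Try u_k = A + B·r^k with r = q/p = (7/12)/(5/12) = 7/5. Substitution satisfies the recurrence; boundary conditions give:
  u_k = (1 − r^k) / (1 − r^N) = (1 − (7/5)^3) / (1 − (7/5)^7) = 68125/372709.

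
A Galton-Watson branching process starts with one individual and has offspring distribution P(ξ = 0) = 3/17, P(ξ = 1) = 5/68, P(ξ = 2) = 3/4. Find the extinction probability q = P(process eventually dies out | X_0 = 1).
q = 4/17

The pgf is f(s) = 3/17 + 5/68·s + 3/4·s². The extinction probability q is the smallest fixed point of f in [0, 1]. Setting s = f(s):
  3/4·s² + (5/68 − 1)·s + 3/17 = 0
  3/4·s² − (3/17 + 3/4)·s + 3/17 = 0
which factors as (s − 1)·(3/4·s − 3/17) = 0, giving roots s = 1 and s = (3/17)/(3/4) = 4/17.
Mean offspring μ = 5/68 + 2·3/4 = 107/68 > 1 (supercritical), so q < 1. The extinction probability is the smaller root: q = (3/17)/(3/4) = 4/17.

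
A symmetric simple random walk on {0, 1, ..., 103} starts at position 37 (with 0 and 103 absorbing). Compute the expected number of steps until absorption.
E[τ | X_0 = 37] = 2442

Let v_k = E[τ | X_0 = k]. Boundary: v_0 = v_103 = 0. Recurrence: v_k = 1 + (v_{k-1} + v_{k+1})/2 for 1 ≤ k ≤ 102. The particular solution to v_k − (v_{k-1} + v_{k+1})/2 = 1 is v_k = −k^2. Adding homogeneous solution A + B k and matching boundaries gives v_k = k (103 − k). Substituting k = 37: v_37 = 37 · 66 = 2442.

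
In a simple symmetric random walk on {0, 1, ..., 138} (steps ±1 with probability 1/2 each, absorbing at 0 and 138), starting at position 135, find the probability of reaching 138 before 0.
P(hit 138 before 0) = 135/138 = 45/46

Let u_k = P(hit 138 before 0 | start at k). Then u_0 = 0, u_138 = 1, and u_k = u_{k-1}/2 + u_{k+1}/2 for 1 ≤ k ≤ 137. This harmonic recurrence is solved by u_k = k/138, giving u_135 = 135/138 = 45/46.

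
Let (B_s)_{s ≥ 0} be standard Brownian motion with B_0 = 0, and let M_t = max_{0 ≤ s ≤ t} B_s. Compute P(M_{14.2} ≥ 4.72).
P(M_{14.2} ≥ 4.72) = 2·P(B_{14.2} ≥ 4.72) = 2(1 − Φ(4.72/√14.2)) ≈ 0.2104

By the reflection principle for Brownian motion, P(M_t ≥ a) = 2 · P(B_t ≥ a) for a ≥ 0. Since B_t ~ N(0, t), P(B_t ≥ 4.72) = 1 − Φ(4.72/√t) = 1 − Φ(4.72/√14.2) = 1 − Φ(1.2526). So
  P(M_{14.2} ≥ 4.72) = 2(1 − Φ(1.2526)) ≈ 0.2104.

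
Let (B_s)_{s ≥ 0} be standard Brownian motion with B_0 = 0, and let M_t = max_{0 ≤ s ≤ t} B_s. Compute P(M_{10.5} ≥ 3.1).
P(M_{10.5} ≥ 3.1) = 2·P(B_{10.5} ≥ 3.1) = 2(1 − Φ(3.1/√10.5)) ≈ 0.3387

By the reflection principle for Brownian motion, P(M_t ≥ a) = 2 · P(B_t ≥ a) for a ≥ 0. Since B_t ~ N(0, t), P(B_t ≥ 3.1) = 1 − Φ(3.1/√t) = 1 − Φ(3.1/√10.5) = 1 − Φ(0.9567). So
  P(M_{10.5} ≥ 3.1) = 2(1 − Φ(0.9567)) ≈ 0.3387.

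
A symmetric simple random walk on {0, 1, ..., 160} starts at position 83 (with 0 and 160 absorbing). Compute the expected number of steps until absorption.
E[τ | X_0 = 83] = 6391

Let v_k = E[τ | X_0 = k]. Boundary: v_0 = v_160 = 0. Recurrence: v_k = 1 + (v_{k-1} + v_{k+1})/2 for 1 ≤ k ≤ 159. The particular solution to v_k − (v_{k-1} + v_{k+1})/2 = 1 is v_k = −k^2. Adding homogeneous solution A + B k and matching boundaries gives v_k = k (160 − k). Substituting k = 83: v_83 = 83 · 77 = 6391.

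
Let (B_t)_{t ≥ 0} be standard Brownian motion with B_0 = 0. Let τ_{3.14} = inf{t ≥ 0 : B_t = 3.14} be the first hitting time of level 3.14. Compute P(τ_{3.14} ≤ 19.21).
P(τ_{3.14} ≤ 19.21) = 2(1 − Φ(3.14/√19.21)) = 2(1 − Φ(0.7164)) ≈ 0.4737

By the reflection principle for standard BM, P(τ_b ≤ t) = 2 · P(B_t ≥ b). Since B_t ~ N(0, t), P(B_t ≥ 3.14) = 1 − Φ(3.14/√t) = 1 − Φ(3.14/√19.21) = 1 − Φ(0.7164) ≈ 0.23687. Doubling: P(τ_{3.14} ≤ 19.21) ≈ 2 · 0.23687 = 0.47374 ≈ 0.4737.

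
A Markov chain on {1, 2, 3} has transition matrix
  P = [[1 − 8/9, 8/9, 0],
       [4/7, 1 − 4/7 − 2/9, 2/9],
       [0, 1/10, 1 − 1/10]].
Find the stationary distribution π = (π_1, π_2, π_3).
π = (81/487, 126/487, 280/487)

This is a birth-death chain on three states, which satisfies detailed balance: π_1 · P_{12} = π_2 · P_{21} and π_2 · P_{23} = π_3 · P_{32}.
From π_1 · 8/9 = π_2 · 4/7: π_2/π_1 = (8/9)/(4/7) = 14/9.
From π_2 · 2/9 = π_3 · 1/10: π_3/π_2 = (2/9)/(1/10) = 20/9.
Take π_1 proportional to 1; then unnormalized π = (1, 14/9, 280/81). Normalize by dividing by the sum 487/81:
  π = (81/487, 126/487, 280/487).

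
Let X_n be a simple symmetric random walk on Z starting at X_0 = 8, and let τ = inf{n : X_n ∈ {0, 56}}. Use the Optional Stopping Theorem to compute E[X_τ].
E[X_τ] = 8

X_n is a martingale and τ is a bounded-mean stopping time (indeed τ is finite a.s. with bounded expectation since the walk is in a bounded region). By the OST, E[X_τ] = E[X_0] = 8. Equivalently: E[X_τ] = 56 · P(hit 56 first) + 0 · P(hit 0 first) = 56 · (8/56) = 8.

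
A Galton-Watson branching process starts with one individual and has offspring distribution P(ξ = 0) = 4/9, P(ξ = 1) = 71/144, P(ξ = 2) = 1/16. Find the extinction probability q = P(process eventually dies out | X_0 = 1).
q = 1

Mean offspring μ = 0·4/9 + 1·71/144 + 2·1/16 = 89/144 ≤ 1. For μ ≤ 1 with offspring not concentrated at 1, the Galton-Watson process goes extinct almost surely, so q = 1.
(Algebraic check: The pgf is f(s) = 4/9 + 71/144·s + 1/16·s². The extinction probability q is the smallest fixed point of f in [0, 1]. Setting s = f(s):
  1/16·s² + (71/144 − 1)·s + 4/9 = 0
  1/16·s² − (4/9 + 1/16)·s + 4/9 = 0
which factors as (s − 1)·(1/16·s − 4/9) = 0, giving roots s = 1 and s = (4/9)/(1/16) = 64/9. Since 64/9 ≥ 1, the smallest root in [0, 1] is s = 1.)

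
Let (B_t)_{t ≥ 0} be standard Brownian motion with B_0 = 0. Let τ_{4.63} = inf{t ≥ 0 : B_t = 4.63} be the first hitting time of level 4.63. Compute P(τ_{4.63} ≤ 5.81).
P(τ_{4.63} ≤ 5.81) = 2(1 − Φ(4.63/√5.81)) = 2(1 − Φ(1.9208)) ≈ 0.0548

By the reflection principle for standard BM, P(τ_b ≤ t) = 2 · P(B_t ≥ b). Since B_t ~ N(0, t), P(B_t ≥ 4.63) = 1 − Φ(4.63/√t) = 1 − Φ(4.63/√5.81) = 1 − Φ(1.9208) ≈ 0.02738. Doubling: P(τ_{4.63} ≤ 5.81) ≈ 2 · 0.02738 = 0.05476 ≈ 0.0548.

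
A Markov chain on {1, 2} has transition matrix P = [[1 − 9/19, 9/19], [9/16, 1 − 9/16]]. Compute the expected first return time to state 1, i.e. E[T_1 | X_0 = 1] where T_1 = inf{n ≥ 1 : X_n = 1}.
E[T_1 | X_0 = 1] = 1/π_1 = 35/19

For an irreducible recurrent Markov chain with stationary distribution π, E[T_i | X_0 = i] = 1/π_i (Kac's formula). Here π_1 = (9/16)/(9/19 + 9/16) = (9/16)/(315/304) = 19/35, so E[T_1 | X_0 = 1] = 1/π_1 = (9/19 + 9/16)/(9/16) = (315/304)/(9/16) = 35/19.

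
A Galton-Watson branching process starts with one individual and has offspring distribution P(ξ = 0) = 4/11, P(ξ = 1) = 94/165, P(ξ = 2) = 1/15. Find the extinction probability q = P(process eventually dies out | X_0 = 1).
q = 1

Mean offspring μ = 0·4/11 + 1·94/165 + 2·1/15 = 116/165 ≤ 1. For μ ≤ 1 with offspring not concentrated at 1, the Galton-Watson process goes extinct almost surely, so q = 1.
(Algebraic check: The pgf is f(s) = 4/11 + 94/165·s + 1/15·s². The extinction probability q is the smallest fixed point of f in [0, 1]. Setting s = f(s):
  1/15·s² + (94/165 − 1)·s + 4/11 = 0
  1/15·s² − (4/11 + 1/15)·s + 4/11 = 0
which factors as (s − 1)·(1/15·s − 4/11) = 0, giving roots s = 1 and s = (4/11)/(1/15) = 60/11. Since 60/11 ≥ 1, the smallest root in [0, 1] is s = 1.)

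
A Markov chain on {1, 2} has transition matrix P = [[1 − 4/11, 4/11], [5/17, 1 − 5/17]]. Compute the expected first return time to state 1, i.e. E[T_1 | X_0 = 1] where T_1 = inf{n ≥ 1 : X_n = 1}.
E[T_1 | X_0 = 1] = 1/π_1 = 123/55

For an irreducible recurrent Markov chain with stationary distribution π, E[T_i | X_0 = i] = 1/π_i (Kac's formula). Here π_1 = (5/17)/(4/11 + 5/17) = (5/17)/(123/187) = 55/123, so E[T_1 | X_0 = 1] = 1/π_1 = (4/11 + 5/17)/(5/17) = (123/187)/(5/17) = 123/55.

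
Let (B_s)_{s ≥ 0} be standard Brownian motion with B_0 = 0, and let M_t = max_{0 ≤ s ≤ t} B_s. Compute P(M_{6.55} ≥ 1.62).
P(M_{6.55} ≥ 1.62) = 2·P(B_{6.55} ≥ 1.62) = 2(1 − Φ(1.62/√6.55)) ≈ 0.5267

By the reflection principle for Brownian motion, P(M_t ≥ a) = 2 · P(B_t ≥ a) for a ≥ 0. Since B_t ~ N(0, t), P(B_t ≥ 1.62) = 1 − Φ(1.62/√t) = 1 − Φ(1.62/√6.55) = 1 − Φ(0.6330). So
  P(M_{6.55} ≥ 1.62) = 2(1 − Φ(0.6330)) ≈ 0.5267.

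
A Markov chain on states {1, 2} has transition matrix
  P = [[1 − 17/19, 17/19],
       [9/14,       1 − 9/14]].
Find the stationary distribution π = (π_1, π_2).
π_1 = 171/409, π_2 = 238/409

Solve πP = π with π_1 + π_2 = 1. From πP = π: π_1 · (1 − 17/19) + π_2 · 9/14 = π_1 ⇒ π_2 · 9/14 = π_1 · 17/19 ⇒ π_2/π_1 = (17/19)/(9/14) = 238/171. Together with π_1 + π_2 = 1:
  π_1 = (9/14)/(17/19 + 9/14) = (9/14)/(409/266) = 171/409,
  π_2 = (17/19)/(17/19 + 9/14) = (17/19)/(409/266) = 238/409.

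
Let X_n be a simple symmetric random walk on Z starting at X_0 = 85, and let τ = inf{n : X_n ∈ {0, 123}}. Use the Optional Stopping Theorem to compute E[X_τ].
E[X_τ] = 85

X_n is a martingale and τ is a bounded-mean stopping time (indeed τ is finite a.s. with bounded expectation since the walk is in a bounded region). By the OST, E[X_τ] = E[X_0] = 85. Equivalently: E[X_τ] = 123 · P(hit 123 first) + 0 · P(hit 0 first) = 123 · (85/123) = 85.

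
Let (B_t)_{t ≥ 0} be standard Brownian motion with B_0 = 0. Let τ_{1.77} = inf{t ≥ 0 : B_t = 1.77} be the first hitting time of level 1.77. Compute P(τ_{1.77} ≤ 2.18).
P(τ_{1.77} ≤ 2.18) = 2(1 − Φ(1.77/√2.18)) = 2(1 − Φ(1.1988)) ≈ 0.2306

By the reflection principle for standard BM, P(τ_b ≤ t) = 2 · P(B_t ≥ b). Since B_t ~ N(0, t), P(B_t ≥ 1.77) = 1 − Φ(1.77/√t) = 1 − Φ(1.77/√2.18) = 1 − Φ(1.1988) ≈ 0.11530. Doubling: P(τ_{1.77} ≤ 2.18) ≈ 2 · 0.11530 = 0.23060 ≈ 0.2306.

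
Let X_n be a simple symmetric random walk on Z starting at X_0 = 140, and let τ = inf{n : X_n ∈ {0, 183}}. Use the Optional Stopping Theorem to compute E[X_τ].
E[X_τ] = 140

X_n is a martingale and τ is a bounded-mean stopping time (indeed τ is finite a.s. with bounded expectation since the walk is in a bounded region). By the OST, E[X_τ] = E[X_0] = 140. Equivalently: E[X_τ] = 183 · P(hit 183 first) + 0 · P(hit 0 first) = 183 · (140/183) = 140.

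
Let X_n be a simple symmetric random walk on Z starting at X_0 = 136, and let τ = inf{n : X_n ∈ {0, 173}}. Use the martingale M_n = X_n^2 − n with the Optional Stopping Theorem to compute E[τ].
E[τ] = 5032

M_n = X_n^2 − n is a martingale (since E[X_{n+1}^2 | F_n] = X_n^2 + 1). By OST (τ has finite mean in a bounded region), E[M_τ] = E[M_0] = X_0^2 − 0 = 136^2 = 18496. Also E[M_τ] = E[X_τ^2] − E[τ]. The walk exits at 0 or 173, with P(hit 173 first) = 136/173, so E[X_τ^2] = 173^2 · 136/173 + 0 = 23528. Thus E[τ] = E[X_τ^2] − E[M_τ] = 23528 − 18496 = 5032 = 136(173 − 136) = 5032.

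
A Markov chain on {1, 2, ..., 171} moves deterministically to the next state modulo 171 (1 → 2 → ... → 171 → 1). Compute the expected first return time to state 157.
E[T_157 | X_0 = 157] = 171

The chain cycles deterministically, so starting at state 157 it returns in exactly 171 steps. Equivalently, the stationary distribution is uniform π_j = 1/171 for every state j, so by Kac's formula E[T_157] = 1/π_157 = 171.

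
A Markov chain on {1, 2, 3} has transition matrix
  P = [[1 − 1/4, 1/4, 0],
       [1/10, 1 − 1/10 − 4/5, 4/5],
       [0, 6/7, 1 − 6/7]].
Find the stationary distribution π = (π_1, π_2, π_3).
π = (6/35, 3/7, 2/5)

This is a birth-death chain on three states, which satisfies detailed balance: π_1 · P_{12} = π_2 · P_{21} and π_2 · P_{23} = π_3 · P_{32}.
From π_1 · 1/4 = π_2 · 1/10: π_2/π_1 = (1/4)/(1/10) = 5/2.
From π_2 · 4/5 = π_3 · 6/7: π_3/π_2 = (4/5)/(6/7) = 14/15.
Take π_1 proportional to 1; then unnormalized π = (1, 5/2, 7/3). Normalize by dividing by the sum 35/6:
  π = (6/35, 3/7, 2/5).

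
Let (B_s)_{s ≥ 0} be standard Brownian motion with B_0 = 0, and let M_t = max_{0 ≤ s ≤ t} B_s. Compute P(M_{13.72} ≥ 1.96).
P(M_{13.72} ≥ 1.96) = 2·P(B_{13.72} ≥ 1.96) = 2(1 − Φ(1.96/√13.72)) ≈ 0.5967

By the reflection principle for Brownian motion, P(M_t ≥ a) = 2 · P(B_t ≥ a) for a ≥ 0. Since B_t ~ N(0, t), P(B_t ≥ 1.96) = 1 − Φ(1.96/√t) = 1 − Φ(1.96/√13.72) = 1 − Φ(0.5292). So
  P(M_{13.72} ≥ 1.96) = 2(1 − Φ(0.5292)) ≈ 0.5967.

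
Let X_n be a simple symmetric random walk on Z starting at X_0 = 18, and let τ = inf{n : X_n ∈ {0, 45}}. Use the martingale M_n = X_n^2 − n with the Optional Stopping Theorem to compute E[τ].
E[τ] = 486

M_n = X_n^2 − n is a martingale (since E[X_{n+1}^2 | F_n] = X_n^2 + 1). By OST (τ has finite mean in a bounded region), E[M_τ] = E[M_0] = X_0^2 − 0 = 18^2 = 324. Also E[M_τ] = E[X_τ^2] − E[τ]. The walk exits at 0 or 45, with P(hit 45 first) = 18/45, so E[X_τ^2] = 45^2 · 18/45 + 0 = 810. Thus E[τ] = E[X_τ^2] − E[M_τ] = 810 − 324 = 486 = 18(45 − 18) = 486.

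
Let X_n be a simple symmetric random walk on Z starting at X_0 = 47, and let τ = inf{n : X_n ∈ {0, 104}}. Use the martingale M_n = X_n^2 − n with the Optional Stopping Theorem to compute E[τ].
E[τ] = 2679

M_n = X_n^2 − n is a martingale (since E[X_{n+1}^2 | F_n] = X_n^2 + 1). By OST (τ has finite mean in a bounded region), E[M_τ] = E[M_0] = X_0^2 − 0 = 47^2 = 2209. Also E[M_τ] = E[X_τ^2] − E[τ]. The walk exits at 0 or 104, with P(hit 104 first) = 47/104, so E[X_τ^2] = 104^2 · 47/104 + 0 = 4888. Thus E[τ] = E[X_τ^2] − E[M_τ] = 4888 − 2209 = 2679 = 47(104 − 47) = 2679.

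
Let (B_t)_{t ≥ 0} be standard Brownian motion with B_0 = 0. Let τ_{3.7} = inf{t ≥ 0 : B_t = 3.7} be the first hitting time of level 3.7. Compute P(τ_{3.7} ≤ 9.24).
P(τ_{3.7} ≤ 9.24) = 2(1 − Φ(3.7/√9.24)) = 2(1 − Φ(1.2172)) ≈ 0.2235

By the reflection principle for standard BM, P(τ_b ≤ t) = 2 · P(B_t ≥ b). Since B_t ~ N(0, t), P(B_t ≥ 3.7) = 1 − Φ(3.7/√t) = 1 − Φ(3.7/√9.24) = 1 − Φ(1.2172) ≈ 0.11176. Doubling: P(τ_{3.7} ≤ 9.24) ≈ 2 · 0.11176 = 0.22352 ≈ 0.2235.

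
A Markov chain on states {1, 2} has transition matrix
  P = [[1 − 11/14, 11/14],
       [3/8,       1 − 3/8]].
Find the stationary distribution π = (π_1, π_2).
π_1 = 21/65, π_2 = 44/65

Solve πP = π with π_1 + π_2 = 1. From πP = π: π_1 · (1 − 11/14) + π_2 · 3/8 = π_1 ⇒ π_2 · 3/8 = π_1 · 11/14 ⇒ π_2/π_1 = (11/14)/(3/8) = 44/21. Together with π_1 + π_2 = 1:
  π_1 = (3/8)/(11/14 + 3/8) = (3/8)/(65/56) = 21/65,
  π_2 = (11/14)/(11/14 + 3/8) = (11/14)/(65/56) = 44/65.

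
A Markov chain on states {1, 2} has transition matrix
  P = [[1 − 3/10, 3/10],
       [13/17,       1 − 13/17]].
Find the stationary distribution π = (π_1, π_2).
π_1 = 130/181, π_2 = 51/181

Solve πP = π with π_1 + π_2 = 1. From πP = π: π_1 · (1 − 3/10) + π_2 · 13/17 = π_1 ⇒ π_2 · 13/17 = π_1 · 3/10 ⇒ π_2/π_1 = (3/10)/(13/17) = 51/130. Together with π_1 + π_2 = 1:
  π_1 = (13/17)/(3/10 + 13/17) = (13/17)/(181/170) = 130/181,
  π_2 = (3/10)/(3/10 + 13/17) = (3/10)/(181/170) = 51/181.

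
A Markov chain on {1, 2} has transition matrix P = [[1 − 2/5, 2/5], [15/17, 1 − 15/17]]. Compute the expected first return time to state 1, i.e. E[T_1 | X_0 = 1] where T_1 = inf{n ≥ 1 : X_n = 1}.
E[T_1 | X_0 = 1] = 1/π_1 = 109/75

For an irreducible recurrent Markov chain with stationary distribution π, E[T_i | X_0 = i] = 1/π_i (Kac's formula). Here π_1 = (15/17)/(2/5 + 15/17) = (15/17)/(109/85) = 75/109, so E[T_1 | X_0 = 1] = 1/π_1 = (2/5 + 15/17)/(15/17) = (109/85)/(15/17) = 109/75.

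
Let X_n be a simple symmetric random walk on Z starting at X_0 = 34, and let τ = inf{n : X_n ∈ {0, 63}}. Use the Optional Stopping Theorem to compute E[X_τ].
E[X_τ] = 34

X_n is a martingale and τ is a bounded-mean stopping time (indeed τ is finite a.s. with bounded expectation since the walk is in a bounded region). By the OST, E[X_τ] = E[X_0] = 34. Equivalently: E[X_τ] = 63 · P(hit 63 first) + 0 · P(hit 0 first) = 63 · (34/63) = 34.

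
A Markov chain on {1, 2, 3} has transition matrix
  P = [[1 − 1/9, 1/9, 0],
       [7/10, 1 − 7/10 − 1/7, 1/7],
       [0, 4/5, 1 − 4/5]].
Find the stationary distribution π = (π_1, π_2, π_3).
π = (294/349, 140/1047, 25/1047)

This is a birth-death chain on three states, which satisfies detailed balance: π_1 · P_{12} = π_2 · P_{21} and π_2 · P_{23} = π_3 · P_{32}.
From π_1 · 1/9 = π_2 · 7/10: π_2/π_1 = (1/9)/(7/10) = 10/63.
From π_2 · 1/7 = π_3 · 4/5: π_3/π_2 = (1/7)/(4/5) = 5/28.
Take π_1 proportional to 1; then unnormalized π = (1, 10/63, 25/882). Normalize by dividing by the sum 349/294:
  π = (294/349, 140/1047, 25/1047).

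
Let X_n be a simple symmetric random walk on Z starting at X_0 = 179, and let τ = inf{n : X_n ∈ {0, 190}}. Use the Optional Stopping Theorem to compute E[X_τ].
E[X_τ] = 179

X_n is a martingale and τ is a bounded-mean stopping time (indeed τ is finite a.s. with bounded expectation since the walk is in a bounded region). By the OST, E[X_τ] = E[X_0] = 179. Equivalently: E[X_τ] = 190 · P(hit 190 first) + 0 · P(hit 0 first) = 190 · (179/190) = 179.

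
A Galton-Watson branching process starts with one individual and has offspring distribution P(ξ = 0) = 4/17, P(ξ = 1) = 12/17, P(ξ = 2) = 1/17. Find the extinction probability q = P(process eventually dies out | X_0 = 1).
q = 1

Mean offspring μ = 0·4/17 + 1·12/17 + 2·1/17 = 14/17 ≤ 1. For μ ≤ 1 with offspring not concentrated at 1, the Galton-Watson process goes extinct almost surely, so q = 1.
(Algebraic check: The pgf is f(s) = 4/17 + 12/17·s + 1/17·s². The extinction probability q is the smallest fixed point of f in [0, 1]. Setting s = f(s):
  1/17·s² + (12/17 − 1)·s + 4/17 = 0
  1/17·s² − (4/17 + 1/17)·s + 4/17 = 0
which factors as (s − 1)·(1/17·s − 4/17) = 0, giving roots s = 1 and s = (4/17)/(1/17) = 4. Since 4 ≥ 1, the smallest root in [0, 1] is s = 1.)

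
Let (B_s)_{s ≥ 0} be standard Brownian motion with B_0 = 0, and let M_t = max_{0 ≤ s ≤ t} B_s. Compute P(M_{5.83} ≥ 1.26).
P(M_{5.83} ≥ 1.26) = 2·P(B_{5.83} ≥ 1.26) = 2(1 − Φ(1.26/√5.83)) ≈ 0.6018

By the reflection principle for Brownian motion, P(M_t ≥ a) = 2 · P(B_t ≥ a) for a ≥ 0. Since B_t ~ N(0, t), P(B_t ≥ 1.26) = 1 − Φ(1.26/√t) = 1 − Φ(1.26/√5.83) = 1 − Φ(0.5218). So
  P(M_{5.83} ≥ 1.26) = 2(1 − Φ(0.5218)) ≈ 0.6018.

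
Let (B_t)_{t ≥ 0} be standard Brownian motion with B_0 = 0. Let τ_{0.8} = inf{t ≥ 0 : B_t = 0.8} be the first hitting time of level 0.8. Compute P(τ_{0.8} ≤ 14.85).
P(τ_{0.8} ≤ 14.85) = 2(1 − Φ(0.8/√14.85)) = 2(1 − Φ(0.2076)) ≈ 0.8355

By the reflection principle for standard BM, P(τ_b ≤ t) = 2 · P(B_t ≥ b). Since B_t ~ N(0, t), P(B_t ≥ 0.8) = 1 − Φ(0.8/√t) = 1 − Φ(0.8/√14.85) = 1 − Φ(0.2076) ≈ 0.41777. Doubling: P(τ_{0.8} ≤ 14.85) ≈ 2 · 0.41777 = 0.83554 ≈ 0.8355.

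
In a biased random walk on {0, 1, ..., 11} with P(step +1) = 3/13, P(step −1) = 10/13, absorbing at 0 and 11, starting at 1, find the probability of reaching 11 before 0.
P(hit 11 before 0) = (1 − (10/3)^1) / (1 − (10/3)^11) = 59049/14285688979

Let u_k denote P(reach 11 before 0 | start at k). Boundary: u_0 = 0, u_11 = 1. Recurrence: u_k = 3/13·u_{k+1} + 10/13·u_{k-1} for 1 ≤ k ≤ 10. Try u_k = A + B·r^k with r = q/p = (10/13)/(3/13) = 10/3. Substitution satisfies the recurrence; boundary conditions give:
  u_k = (1 − r^k) / (1 − r^N) = (1 − (10/3)^1) / (1 − (10/3)^11) = 59049/14285688979.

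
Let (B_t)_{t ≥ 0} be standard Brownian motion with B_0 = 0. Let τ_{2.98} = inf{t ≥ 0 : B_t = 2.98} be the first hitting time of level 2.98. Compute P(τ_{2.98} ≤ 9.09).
P(τ_{2.98} ≤ 9.09) = 2(1 − Φ(2.98/√9.09)) = 2(1 − Φ(0.9884)) ≈ 0.3230

By the reflection principle for standard BM, P(τ_b ≤ t) = 2 · P(B_t ≥ b). Since B_t ~ N(0, t), P(B_t ≥ 2.98) = 1 − Φ(2.98/√t) = 1 − Φ(2.98/√9.09) = 1 − Φ(0.9884) ≈ 0.16148. Doubling: P(τ_{2.98} ≤ 9.09) ≈ 2 · 0.16148 = 0.32296 ≈ 0.3230.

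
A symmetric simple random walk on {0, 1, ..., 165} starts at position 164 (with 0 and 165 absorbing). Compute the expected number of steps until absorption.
E[τ | X_0 = 164] = 164

Let v_k = E[τ | X_0 = k]. Boundary: v_0 = v_165 = 0. Recurrence: v_k = 1 + (v_{k-1} + v_{k+1})/2 for 1 ≤ k ≤ 164. The particular solution to v_k − (v_{k-1} + v_{k+1})/2 = 1 is v_k = −k^2. Adding homogeneous solution A + B k and matching boundaries gives v_k = k (165 − k). Substituting k = 164: v_164 = 164 · 1 = 164.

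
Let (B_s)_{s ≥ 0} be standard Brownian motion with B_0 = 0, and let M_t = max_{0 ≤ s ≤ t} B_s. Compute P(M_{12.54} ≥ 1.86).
P(M_{12.54} ≥ 1.86) = 2·P(B_{12.54} ≥ 1.86) = 2(1 − Φ(1.86/√12.54)) ≈ 0.5994

By the reflection principle for Brownian motion, P(M_t ≥ a) = 2 · P(B_t ≥ a) for a ≥ 0. Since B_t ~ N(0, t), P(B_t ≥ 1.86) = 1 − Φ(1.86/√t) = 1 − Φ(1.86/√12.54) = 1 − Φ(0.5252). So
  P(M_{12.54} ≥ 1.86) = 2(1 − Φ(0.5252)) ≈ 0.5994.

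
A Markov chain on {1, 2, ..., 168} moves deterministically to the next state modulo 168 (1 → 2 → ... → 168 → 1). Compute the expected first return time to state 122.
E[T_122 | X_0 = 122] = 168

The chain cycles deterministically, so starting at state 122 it returns in exactly 168 steps. Equivalently, the stationary distribution is uniform π_j = 1/168 for every state j, so by Kac's formula E[T_122] = 1/π_122 = 168.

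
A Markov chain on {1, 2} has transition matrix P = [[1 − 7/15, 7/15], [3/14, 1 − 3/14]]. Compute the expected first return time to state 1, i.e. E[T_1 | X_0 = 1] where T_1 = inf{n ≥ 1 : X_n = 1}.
E[T_1 | X_0 = 1] = 1/π_1 = 143/45

For an irreducible recurrent Markov chain with stationary distribution π, E[T_i | X_0 = i] = 1/π_i (Kac's formula). Here π_1 = (3/14)/(7/15 + 3/14) = (3/14)/(143/210) = 45/143, so E[T_1 | X_0 = 1] = 1/π_1 = (7/15 + 3/14)/(3/14) = (143/210)/(3/14) = 143/45.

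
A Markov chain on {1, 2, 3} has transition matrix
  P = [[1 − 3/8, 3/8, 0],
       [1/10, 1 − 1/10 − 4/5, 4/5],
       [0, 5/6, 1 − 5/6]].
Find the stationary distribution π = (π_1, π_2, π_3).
π = (20/167, 75/167, 72/167)

This is a birth-death chain on three states, which satisfies detailed balance: π_1 · P_{12} = π_2 · P_{21} and π_2 · P_{23} = π_3 · P_{32}.
From π_1 · 3/8 = π_2 · 1/10: π_2/π_1 = (3/8)/(1/10) = 15/4.
From π_2 · 4/5 = π_3 · 5/6: π_3/π_2 = (4/5)/(5/6) = 24/25.
Take π_1 proportional to 1; then unnormalized π = (1, 15/4, 18/5). Normalize by dividing by the sum 167/20:
  π = (20/167, 75/167, 72/167).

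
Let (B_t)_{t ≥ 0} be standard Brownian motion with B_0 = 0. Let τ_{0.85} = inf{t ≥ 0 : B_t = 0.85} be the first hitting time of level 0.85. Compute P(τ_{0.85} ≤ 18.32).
P(τ_{0.85} ≤ 18.32) = 2(1 − Φ(0.85/√18.32)) = 2(1 − Φ(0.1986)) ≈ 0.8426

By the reflection principle for standard BM, P(τ_b ≤ t) = 2 · P(B_t ≥ b). Since B_t ~ N(0, t), P(B_t ≥ 0.85) = 1 − Φ(0.85/√t) = 1 − Φ(0.85/√18.32) = 1 − Φ(0.1986) ≈ 0.42129. Doubling: P(τ_{0.85} ≤ 18.32) ≈ 2 · 0.42129 = 0.84258 ≈ 0.8426.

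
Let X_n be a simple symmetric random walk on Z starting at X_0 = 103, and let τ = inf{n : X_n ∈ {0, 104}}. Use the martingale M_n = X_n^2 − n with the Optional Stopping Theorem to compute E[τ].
E[τ] = 103

M_n = X_n^2 − n is a martingale (since E[X_{n+1}^2 | F_n] = X_n^2 + 1). By OST (τ has finite mean in a bounded region), E[M_τ] = E[M_0] = X_0^2 − 0 = 103^2 = 10609. Also E[M_τ] = E[X_τ^2] − E[τ]. The walk exits at 0 or 104, with P(hit 104 first) = 103/104, so E[X_τ^2] = 104^2 · 103/104 + 0 = 10712. Thus E[τ] = E[X_τ^2] − E[M_τ] = 10712 − 10609 = 103 = 103(104 − 103) = 103.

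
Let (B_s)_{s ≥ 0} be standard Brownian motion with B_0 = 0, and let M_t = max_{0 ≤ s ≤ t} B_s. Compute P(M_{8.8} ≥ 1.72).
P(M_{8.8} ≥ 1.72) = 2·P(B_{8.8} ≥ 1.72) = 2(1 − Φ(1.72/√8.8)) ≈ 0.5620

By the reflection principle for Brownian motion, P(M_t ≥ a) = 2 · P(B_t ≥ a) for a ≥ 0. Since B_t ~ N(0, t), P(B_t ≥ 1.72) = 1 − Φ(1.72/√t) = 1 − Φ(1.72/√8.8) = 1 − Φ(0.5798). So
  P(M_{8.8} ≥ 1.72) = 2(1 − Φ(0.5798)) ≈ 0.5620.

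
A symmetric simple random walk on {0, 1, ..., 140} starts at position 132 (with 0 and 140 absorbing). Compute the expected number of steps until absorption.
E[τ | X_0 = 132] = 1056

Let v_k = E[τ | X_0 = k]. Boundary: v_0 = v_140 = 0. Recurrence: v_k = 1 + (v_{k-1} + v_{k+1})/2 for 1 ≤ k ≤ 139. The particular solution to v_k − (v_{k-1} + v_{k+1})/2 = 1 is v_k = −k^2. Adding homogeneous solution A + B k and matching boundaries gives v_k = k (140 − k). Substituting k = 132: v_132 = 132 · 8 = 1056.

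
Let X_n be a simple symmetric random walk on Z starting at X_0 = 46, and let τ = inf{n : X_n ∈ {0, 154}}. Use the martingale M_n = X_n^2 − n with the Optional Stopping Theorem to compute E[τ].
E[τ] = 4968

M_n = X_n^2 − n is a martingale (since E[X_{n+1}^2 | F_n] = X_n^2 + 1). By OST (τ has finite mean in a bounded region), E[M_τ] = E[M_0] = X_0^2 − 0 = 46^2 = 2116. Also E[M_τ] = E[X_τ^2] − E[τ]. The walk exits at 0 or 154, with P(hit 154 first) = 46/154, so E[X_τ^2] = 154^2 · 46/154 + 0 = 7084. Thus E[τ] = E[X_τ^2] − E[M_τ] = 7084 − 2116 = 4968 = 46(154 − 46) = 4968.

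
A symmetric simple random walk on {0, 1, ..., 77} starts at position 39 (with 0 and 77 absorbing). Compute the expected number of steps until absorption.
E[τ | X_0 = 39] = 1482

Let v_k = E[τ | X_0 = k]. Boundary: v_0 = v_77 = 0. Recurrence: v_k = 1 + (v_{k-1} + v_{k+1})/2 for 1 ≤ k ≤ 76. The particular solution to v_k − (v_{k-1} + v_{k+1})/2 = 1 is v_k = −k^2. Adding homogeneous solution A + B k and matching boundaries gives v_k = k (77 − k). Substituting k = 39: v_39 = 39 · 38 = 1482.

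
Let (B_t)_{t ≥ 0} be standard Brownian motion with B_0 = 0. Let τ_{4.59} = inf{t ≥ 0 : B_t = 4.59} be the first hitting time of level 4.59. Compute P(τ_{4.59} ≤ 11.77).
P(τ_{4.59} ≤ 11.77) = 2(1 − Φ(4.59/√11.77)) = 2(1 − Φ(1.3379)) ≈ 0.1809

By the reflection principle for standard BM, P(τ_b ≤ t) = 2 · P(B_t ≥ b). Since B_t ~ N(0, t), P(B_t ≥ 4.59) = 1 − Φ(4.59/√t) = 1 − Φ(4.59/√11.77) = 1 − Φ(1.3379) ≈ 0.09046. Doubling: P(τ_{4.59} ≤ 11.77) ≈ 2 · 0.09046 = 0.18092 ≈ 0.1809.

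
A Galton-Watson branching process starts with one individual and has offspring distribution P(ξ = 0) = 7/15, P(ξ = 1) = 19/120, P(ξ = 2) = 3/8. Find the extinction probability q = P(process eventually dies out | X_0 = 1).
q = 1

Mean offspring μ = 0·7/15 + 1·19/120 + 2·3/8 = 109/120 ≤ 1. For μ ≤ 1 with offspring not concentrated at 1, the Galton-Watson process goes extinct almost surely, so q = 1.
(Algebraic check: The pgf is f(s) = 7/15 + 19/120·s + 3/8·s². The extinction probability q is the smallest fixed point of f in [0, 1]. Setting s = f(s):
  3/8·s² + (19/120 − 1)·s + 7/15 = 0
  3/8·s² − (7/15 + 3/8)·s + 7/15 = 0
which factors as (s − 1)·(3/8·s − 7/15) = 0, giving roots s = 1 and s = (7/15)/(3/8) = 56/45. Since 56/45 ≥ 1, the smallest root in [0, 1] is s = 1.)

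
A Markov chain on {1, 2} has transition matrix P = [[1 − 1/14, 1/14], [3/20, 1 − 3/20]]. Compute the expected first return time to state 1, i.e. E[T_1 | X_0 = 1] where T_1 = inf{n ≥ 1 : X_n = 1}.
E[T_1 | X_0 = 1] = 1/π_1 = 31/21

For an irreducible recurrent Markov chain with stationary distribution π, E[T_i | X_0 = i] = 1/π_i (Kac's formula). Here π_1 = (3/20)/(1/14 + 3/20) = (3/20)/(31/140) = 21/31, so E[T_1 | X_0 = 1] = 1/π_1 = (1/14 + 3/20)/(3/20) = (31/140)/(3/20) = 31/21.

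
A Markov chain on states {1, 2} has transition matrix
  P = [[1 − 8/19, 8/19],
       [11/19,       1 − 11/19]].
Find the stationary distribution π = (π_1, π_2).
π_1 = 11/19, π_2 = 8/19

Solve πP = π with π_1 + π_2 = 1. From πP = π: π_1 · (1 − 8/19) + π_2 · 11/19 = π_1 ⇒ π_2 · 11/19 = π_1 · 8/19 ⇒ π_2/π_1 = (8/19)/(11/19) = 8/11. Together with π_1 + π_2 = 1:
  π_1 = (11/19)/(8/19 + 11/19) = (11/19)/(1) = 11/19,
  π_2 = (8/19)/(8/19 + 11/19) = (8/19)/(1) = 8/19.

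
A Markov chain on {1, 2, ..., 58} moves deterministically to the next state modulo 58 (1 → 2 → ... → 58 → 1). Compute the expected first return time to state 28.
E[T_28 | X_0 = 28] = 58

The chain cycles deterministically, so starting at state 28 it returns in exactly 58 steps. Equivalently, the stationary distribution is uniform π_j = 1/58 for every state j, so by Kac's formula E[T_28] = 1/π_28 = 58.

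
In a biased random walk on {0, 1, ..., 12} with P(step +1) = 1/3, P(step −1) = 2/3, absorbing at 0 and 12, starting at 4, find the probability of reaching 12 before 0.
P(hit 12 before 0) = (1 − (2)^4) / (1 − (2)^12) = 1/273

Let u_k denote P(reach 12 before 0 | start at k). Boundary: u_0 = 0, u_12 = 1. Recurrence: u_k = 1/3·u_{k+1} + 2/3·u_{k-1} for 1 ≤ k ≤ 11. Try u_k = A + B·r^k with r = q/p = (2/3)/(1/3) = 2. Substitution satisfies the recurrence; boundary conditions give:
  u_k = (1 − r^k) / (1 − r^N) = (1 − (2)^4) / (1 − (2)^12) = 1/273.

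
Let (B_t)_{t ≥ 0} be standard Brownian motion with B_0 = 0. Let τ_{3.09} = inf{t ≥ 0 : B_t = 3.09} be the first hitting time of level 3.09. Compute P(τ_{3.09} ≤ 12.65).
P(τ_{3.09} ≤ 12.65) = 2(1 − Φ(3.09/√12.65)) = 2(1 − Φ(0.8688)) ≈ 0.3850

By the reflection principle for standard BM, P(τ_b ≤ t) = 2 · P(B_t ≥ b). Since B_t ~ N(0, t), P(B_t ≥ 3.09) = 1 − Φ(3.09/√t) = 1 − Φ(3.09/√12.65) = 1 − Φ(0.8688) ≈ 0.19248. Doubling: P(τ_{3.09} ≤ 12.65) ≈ 2 · 0.19248 = 0.38496 ≈ 0.3850.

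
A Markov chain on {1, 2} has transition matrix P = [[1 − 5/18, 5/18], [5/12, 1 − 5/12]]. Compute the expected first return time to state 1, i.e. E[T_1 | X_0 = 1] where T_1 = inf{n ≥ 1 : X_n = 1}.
E[T_1 | X_0 = 1] = 1/π_1 = 5/3

For an irreducible recurrent Markov chain with stationary distribution π, E[T_i | X_0 = i] = 1/π_i (Kac's formula). Here π_1 = (5/12)/(5/18 + 5/12) = (5/12)/(25/36) = 3/5, so E[T_1 | X_0 = 1] = 1/π_1 = (5/18 + 5/12)/(5/12) = (25/36)/(5/12) = 5/3.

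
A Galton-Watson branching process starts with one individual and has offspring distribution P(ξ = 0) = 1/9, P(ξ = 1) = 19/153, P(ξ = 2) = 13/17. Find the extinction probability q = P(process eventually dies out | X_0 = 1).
q = 17/117

The pgf is f(s) = 1/9 + 19/153·s + 13/17·s². The extinction probability q is the smallest fixed point of f in [0, 1]. Setting s = f(s):
  13/17·s² + (19/153 − 1)·s + 1/9 = 0
  13/17·s² − (1/9 + 13/17)·s + 1/9 = 0
which factors as (s − 1)·(13/17·s − 1/9) = 0, giving roots s = 1 and s = (1/9)/(13/17) = 17/117.
Mean offspring μ = 19/153 + 2·13/17 = 253/153 > 1 (supercritical), so q < 1. The extinction probability is the smaller root: q = (1/9)/(13/17) = 17/117.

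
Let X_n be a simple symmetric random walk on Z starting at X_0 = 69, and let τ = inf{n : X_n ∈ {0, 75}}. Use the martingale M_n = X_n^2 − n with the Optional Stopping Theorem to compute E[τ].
E[τ] = 414

M_n = X_n^2 − n is a martingale (since E[X_{n+1}^2 | F_n] = X_n^2 + 1). By OST (τ has finite mean in a bounded region), E[M_τ] = E[M_0] = X_0^2 − 0 = 69^2 = 4761. Also E[M_τ] = E[X_τ^2] − E[τ]. The walk exits at 0 or 75, with P(hit 75 first) = 69/75, so E[X_τ^2] = 75^2 · 69/75 + 0 = 5175. Thus E[τ] = E[X_τ^2] − E[M_τ] = 5175 − 4761 = 414 = 69(75 − 69) = 414.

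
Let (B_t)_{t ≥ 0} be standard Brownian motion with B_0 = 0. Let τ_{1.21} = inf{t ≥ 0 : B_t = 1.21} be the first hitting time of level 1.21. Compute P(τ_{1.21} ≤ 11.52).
P(τ_{1.21} ≤ 11.52) = 2(1 − Φ(1.21/√11.52)) = 2(1 − Φ(0.3565)) ≈ 0.7215

By the reflection principle for standard BM, P(τ_b ≤ t) = 2 · P(B_t ≥ b). Since B_t ~ N(0, t), P(B_t ≥ 1.21) = 1 − Φ(1.21/√t) = 1 − Φ(1.21/√11.52) = 1 − Φ(0.3565) ≈ 0.36073. Doubling: P(τ_{1.21} ≤ 11.52) ≈ 2 · 0.36073 = 0.72146 ≈ 0.7215.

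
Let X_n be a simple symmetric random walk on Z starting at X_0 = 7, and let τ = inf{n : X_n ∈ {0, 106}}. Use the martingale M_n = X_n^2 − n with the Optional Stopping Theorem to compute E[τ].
E[τ] = 693

M_n = X_n^2 − n is a martingale (since E[X_{n+1}^2 | F_n] = X_n^2 + 1). By OST (τ has finite mean in a bounded region), E[M_τ] = E[M_0] = X_0^2 − 0 = 7^2 = 49. Also E[M_τ] = E[X_τ^2] − E[τ]. The walk exits at 0 or 106, with P(hit 106 first) = 7/106, so E[X_τ^2] = 106^2 · 7/106 + 0 = 742. Thus E[τ] = E[X_τ^2] − E[M_τ] = 742 − 49 = 693 = 7(106 − 7) = 693.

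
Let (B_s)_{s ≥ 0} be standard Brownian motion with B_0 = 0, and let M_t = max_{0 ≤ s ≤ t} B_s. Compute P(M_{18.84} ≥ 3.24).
P(M_{18.84} ≥ 3.24) = 2·P(B_{18.84} ≥ 3.24) = 2(1 − Φ(3.24/√18.84)) ≈ 0.4554

By the reflection principle for Brownian motion, P(M_t ≥ a) = 2 · P(B_t ≥ a) for a ≥ 0. Since B_t ~ N(0, t), P(B_t ≥ 3.24) = 1 − Φ(3.24/√t) = 1 − Φ(3.24/√18.84) = 1 − Φ(0.7465). So
  P(M_{18.84} ≥ 3.24) = 2(1 − Φ(0.7465)) ≈ 0.4554.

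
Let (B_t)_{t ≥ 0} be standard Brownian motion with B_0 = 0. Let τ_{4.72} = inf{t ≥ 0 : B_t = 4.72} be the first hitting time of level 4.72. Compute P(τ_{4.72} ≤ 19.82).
P(τ_{4.72} ≤ 19.82) = 2(1 − Φ(4.72/√19.82)) = 2(1 − Φ(1.0602)) ≈ 0.2891

By the reflection principle for standard BM, P(τ_b ≤ t) = 2 · P(B_t ≥ b). Since B_t ~ N(0, t), P(B_t ≥ 4.72) = 1 − Φ(4.72/√t) = 1 − Φ(4.72/√19.82) = 1 − Φ(1.0602) ≈ 0.14453. Doubling: P(τ_{4.72} ≤ 19.82) ≈ 2 · 0.14453 = 0.28906 ≈ 0.2891.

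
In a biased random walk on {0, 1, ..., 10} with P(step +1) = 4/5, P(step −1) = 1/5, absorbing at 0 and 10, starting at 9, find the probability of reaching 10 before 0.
P(hit 10 before 0) = (1 − (1/4)^9) / (1 − (1/4)^10) = 349524/349525

Let u_k denote P(reach 10 before 0 | start at k). Boundary: u_0 = 0, u_10 = 1. Recurrence: u_k = 4/5·u_{k+1} + 1/5·u_{k-1} for 1 ≤ k ≤ 9. Try u_k = A + B·r^k with r = q/p = (1/5)/(4/5) = 1/4. Substitution satisfies the recurrence; boundary conditions give:
  u_k = (1 − r^k) / (1 − r^N) = (1 − (1/4)^9) / (1 − (1/4)^10) = 349524/349525.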